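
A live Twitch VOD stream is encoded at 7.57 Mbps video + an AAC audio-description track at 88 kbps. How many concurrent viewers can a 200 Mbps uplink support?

26

Audio: 88 kbps = 0.088 Mbps.
Per-viewer media rate: 7.658 Mbps.
200 Mbps = 200.0 Mbps; 200.0 / 7.658 = 26.12 → 26 viewers.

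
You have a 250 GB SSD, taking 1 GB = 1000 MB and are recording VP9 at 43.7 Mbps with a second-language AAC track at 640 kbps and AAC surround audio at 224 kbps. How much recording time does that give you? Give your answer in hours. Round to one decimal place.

12.5 hours

Audio total: 640 + 224 = 864 kbps = 0.864 Mbps.
Total bitrate: 43.7 + 0.864 = 44.564 Mbps.
Capacity: 250 GB = 2,000,000 Mb.
Recording time: 2,000,000 / 44.564 = 44,879 s ≈ 12.5 hours.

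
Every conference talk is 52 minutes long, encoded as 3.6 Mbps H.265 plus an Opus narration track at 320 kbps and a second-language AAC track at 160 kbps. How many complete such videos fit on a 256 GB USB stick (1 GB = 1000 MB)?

160

52 min = 3120 s
Audio total: 320 + 160 = 480 kbps = 0.480 Mbps.
Total bitrate: 4.080 Mbps.
Per item: 4.080 Mbps × 3120 s = 12,730 Mb = 1,591 MB.
Capacity: 256 GB = 2,048,000 Mb; 160.88 items → 160 complete.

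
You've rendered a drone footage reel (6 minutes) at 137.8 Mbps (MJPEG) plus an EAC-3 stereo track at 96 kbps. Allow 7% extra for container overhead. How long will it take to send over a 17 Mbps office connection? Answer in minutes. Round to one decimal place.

52.1 minutes

6 min = 360 s
Audio: 96 kbps = 0.096 Mbps.
Total bitrate: 137.896 Mbps.
File: 137.896 Mbps × 360 s = 49642.6 Mb.
With 7% container overhead: ×1.07. → 53117.5 Mb.
At 17 Mbps: 53117.5 / 17 = 3124.6 s ≈ 52.1 minutes.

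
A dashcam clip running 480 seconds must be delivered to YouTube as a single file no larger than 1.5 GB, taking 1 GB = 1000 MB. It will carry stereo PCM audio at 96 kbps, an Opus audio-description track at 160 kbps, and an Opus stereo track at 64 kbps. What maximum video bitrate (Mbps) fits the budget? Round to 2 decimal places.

Budget: 1.5 GB = 12000.0 Mb.
Total bitrate budget: 12000.0 Mb / 480 s = 25.000 Mbps.
Audio total: 96 + 160 + 64 = 320 kbps = 0.320 Mbps.
Video: 25.000 − 0.320 = 24.680 Mbps.

24.68 Mbps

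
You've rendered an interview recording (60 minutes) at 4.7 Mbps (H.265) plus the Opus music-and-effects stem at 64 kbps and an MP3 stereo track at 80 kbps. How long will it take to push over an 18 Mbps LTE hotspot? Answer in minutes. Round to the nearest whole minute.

60 min = 3600 s
Audio total: 64 + 80 = 144 kbps = 0.144 Mbps.
Total bitrate: 4.844 Mbps.
File: 4.844 Mbps × 3600 s = 17438.4 Mb.
At 18 Mbps: 17438.4 / 18 = 968.8 s ≈ 16.1 minutes.

16 minutes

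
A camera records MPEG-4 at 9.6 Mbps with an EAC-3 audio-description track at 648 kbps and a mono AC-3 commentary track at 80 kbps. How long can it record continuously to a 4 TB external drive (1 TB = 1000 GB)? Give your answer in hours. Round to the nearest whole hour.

Audio total: 648 + 80 = 728 kbps = 0.728 Mbps.
Total bitrate: 9.6 + 0.728 = 10.328 Mbps.
Capacity: 4 TB = 32,000,000 Mb.
Recording time: 32,000,000 / 10.328 = 3,098,373 s ≈ 861 hours.

861 hours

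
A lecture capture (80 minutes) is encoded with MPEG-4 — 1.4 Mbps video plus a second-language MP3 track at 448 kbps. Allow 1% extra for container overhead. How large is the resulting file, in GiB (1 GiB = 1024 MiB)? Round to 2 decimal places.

1.04 GiB

80 min = 4800 s
Audio: 448 kbps = 0.448 Mbps.
Total bitrate: 1.4 + 0.448 = 1.848 Mbps.
Stream data: 1.848 Mbps × 4800 s = 8870.4 Mb.
With 1% container overhead: ×1.01.
8,959 Mb = 1,119,888,000 bytes ÷ 1,073,741,824 = 1.043 GiB.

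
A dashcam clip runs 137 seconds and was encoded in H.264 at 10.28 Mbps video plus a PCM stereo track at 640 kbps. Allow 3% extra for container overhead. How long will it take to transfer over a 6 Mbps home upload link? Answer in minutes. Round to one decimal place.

4.3 minutes

Audio: 640 kbps = 0.640 Mbps.
Total bitrate: 10.920 Mbps.
File: 10.920 Mbps × 137 s = 1496.0 Mb.
With 3% container overhead: ×1.03. → 1540.9 Mb.
At 6 Mbps: 1540.9 / 6 = 256.8 s ≈ 4.28 minutes.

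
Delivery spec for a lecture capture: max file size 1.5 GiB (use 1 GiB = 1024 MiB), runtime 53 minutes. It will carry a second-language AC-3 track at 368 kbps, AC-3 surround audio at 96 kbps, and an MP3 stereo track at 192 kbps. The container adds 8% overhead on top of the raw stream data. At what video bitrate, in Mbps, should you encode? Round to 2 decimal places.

3.10 Mbps

Budget: 1.5 GiB = 12884.9 Mb.
Stream payload after overhead: 12884.9 / 1.08 = 11930.5 Mb.
53 min = 3180 s
Total bitrate budget: 11930.5 Mb / 3180 s = 3.752 Mbps.
Audio total: 368 + 96 + 192 = 656 kbps = 0.656 Mbps.
Video: 3.752 − 0.656 = 3.096 Mbps.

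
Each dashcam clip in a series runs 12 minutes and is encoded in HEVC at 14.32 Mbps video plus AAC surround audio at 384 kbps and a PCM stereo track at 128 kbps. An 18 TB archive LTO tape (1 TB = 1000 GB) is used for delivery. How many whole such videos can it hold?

13484

12 min = 720 s
Audio total: 384 + 128 = 512 kbps = 0.512 Mbps.
Total bitrate: 14.832 Mbps.
Per item: 14.832 Mbps × 720 s = 10,679 Mb = 1,335 MB.
Capacity: 18 TB = 144,000,000 Mb; 13484.36 items → 13484 complete.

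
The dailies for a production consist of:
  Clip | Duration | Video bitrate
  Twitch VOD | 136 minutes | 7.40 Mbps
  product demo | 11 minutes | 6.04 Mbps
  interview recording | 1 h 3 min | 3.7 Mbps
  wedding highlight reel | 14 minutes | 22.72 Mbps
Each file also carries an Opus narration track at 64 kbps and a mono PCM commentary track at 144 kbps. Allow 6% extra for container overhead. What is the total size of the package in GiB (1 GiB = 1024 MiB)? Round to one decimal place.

Audio total: 64 + 144 = 208 kbps = 0.208 Mbps.
Twitch VOD: 7.608 Mbps × 8160 s × 1.06 = 65806.2 Mb
product demo: 6.248 Mbps × 660 s × 1.06 = 4371.1 Mb
interview recording: 3.908 Mbps × 3780 s × 1.06 = 15658.6 Mb
wedding highlight reel: 22.928 Mbps × 840 s × 1.06 = 20415.1 Mb
Total: 106250.9 Mb = 13281.4 MB.
= 12.37 GiB.

12.4 GiB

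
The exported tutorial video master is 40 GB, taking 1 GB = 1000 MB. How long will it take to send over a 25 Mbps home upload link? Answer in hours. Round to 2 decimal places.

File: 40 GB = 320000.0 Mb.
At 25 Mbps: 320000.0 / 25 = 12800.0 s ≈ 3.56 hours.

3.56 hours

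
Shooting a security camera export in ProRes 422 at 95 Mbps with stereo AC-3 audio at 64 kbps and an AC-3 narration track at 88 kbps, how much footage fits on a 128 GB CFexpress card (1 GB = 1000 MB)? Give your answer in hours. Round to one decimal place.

3.0 hours

Audio total: 64 + 88 = 152 kbps = 0.152 Mbps.
Total bitrate: 95 + 0.152 = 95.152 Mbps.
Capacity: 128 GB = 1,024,000 Mb.
Recording time: 1,024,000 / 95.152 = 10,762 s ≈ 2.99 hours.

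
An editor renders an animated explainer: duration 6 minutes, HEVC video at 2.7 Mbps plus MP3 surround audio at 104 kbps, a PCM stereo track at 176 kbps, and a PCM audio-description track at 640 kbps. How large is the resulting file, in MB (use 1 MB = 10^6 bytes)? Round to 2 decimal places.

6 min = 360 s
Audio total: 104 + 176 + 640 = 920 kbps = 0.920 Mbps.
Total bitrate: 2.7 + 0.920 = 3.620 Mbps.
Stream data: 3.620 Mbps × 360 s = 1303.2 Mb.
1,303 Mb ÷ 8 = 162.9 MB → 162.9 MB.

162.90 MB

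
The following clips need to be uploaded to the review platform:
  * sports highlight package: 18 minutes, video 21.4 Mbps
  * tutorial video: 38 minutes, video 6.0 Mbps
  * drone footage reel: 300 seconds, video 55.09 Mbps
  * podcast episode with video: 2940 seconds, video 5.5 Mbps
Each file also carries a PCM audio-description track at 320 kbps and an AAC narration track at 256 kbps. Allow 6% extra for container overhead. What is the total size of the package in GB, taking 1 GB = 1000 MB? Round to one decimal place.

Audio total: 320 + 256 = 576 kbps = 0.576 Mbps.
sports highlight package: 21.976 Mbps × 1080 s × 1.06 = 25158.1 Mb
tutorial video: 6.576 Mbps × 2280 s × 1.06 = 15892.9 Mb
drone footage reel: 55.666 Mbps × 300 s × 1.06 = 17701.8 Mb
podcast episode with video: 6.076 Mbps × 2940 s × 1.06 = 18935.2 Mb
Total: 77688.0 Mb = 9711.0 MB.
= 9.711 GB.

9.7 GB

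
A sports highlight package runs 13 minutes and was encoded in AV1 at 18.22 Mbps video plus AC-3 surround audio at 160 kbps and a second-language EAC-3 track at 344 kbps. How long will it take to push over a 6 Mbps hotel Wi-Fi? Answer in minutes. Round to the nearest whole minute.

41 minutes

13 min = 780 s
Audio total: 160 + 344 = 504 kbps = 0.504 Mbps.
Total bitrate: 18.724 Mbps.
File: 18.724 Mbps × 780 s = 14604.7 Mb.
At 6 Mbps: 14604.7 / 6 = 2434.1 s ≈ 40.6 minutes.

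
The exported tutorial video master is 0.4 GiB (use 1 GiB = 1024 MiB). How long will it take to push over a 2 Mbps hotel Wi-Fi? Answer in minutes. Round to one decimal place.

File: 0.4 GiB = 3436.0 Mb.
At 2 Mbps: 3436.0 / 2 = 1718.0 s ≈ 28.6 minutes.

28.6 minutes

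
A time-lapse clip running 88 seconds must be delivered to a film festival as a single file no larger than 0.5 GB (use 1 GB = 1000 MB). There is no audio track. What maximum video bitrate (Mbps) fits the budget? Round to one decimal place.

45.5 Mbps

Budget: 0.5 GB = 4000.0 Mb.
Total bitrate budget: 4000.0 Mb / 88 s = 45.455 Mbps.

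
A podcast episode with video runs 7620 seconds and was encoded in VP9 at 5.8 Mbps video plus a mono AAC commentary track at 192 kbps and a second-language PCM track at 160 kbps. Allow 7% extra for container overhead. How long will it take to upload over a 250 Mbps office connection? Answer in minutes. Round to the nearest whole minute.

3 minutes

Audio total: 192 + 160 = 352 kbps = 0.352 Mbps.
Total bitrate: 6.152 Mbps.
File: 6.152 Mbps × 7620 s = 46878.2 Mb.
With 7% container overhead: ×1.07. → 50159.7 Mb.
At 250 Mbps: 50159.7 / 250 = 200.6 s ≈ 3.34 minutes.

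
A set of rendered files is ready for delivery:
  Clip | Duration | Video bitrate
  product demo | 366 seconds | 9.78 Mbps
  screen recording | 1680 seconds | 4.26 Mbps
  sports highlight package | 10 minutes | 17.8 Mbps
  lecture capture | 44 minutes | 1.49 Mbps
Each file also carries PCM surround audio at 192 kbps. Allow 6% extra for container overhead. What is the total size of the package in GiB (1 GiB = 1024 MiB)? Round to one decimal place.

3.3 GiB

Audio: 192 kbps = 0.192 Mbps.
product demo: 9.972 Mbps × 366 s × 1.06 = 3868.7 Mb
screen recording: 4.452 Mbps × 1680 s × 1.06 = 7928.1 Mb
sports highlight package: 17.992 Mbps × 600 s × 1.06 = 11442.9 Mb
lecture capture: 1.682 Mbps × 2640 s × 1.06 = 4706.9 Mb
Total: 27946.7 Mb = 3493.3 MB.
= 3.253 GiB.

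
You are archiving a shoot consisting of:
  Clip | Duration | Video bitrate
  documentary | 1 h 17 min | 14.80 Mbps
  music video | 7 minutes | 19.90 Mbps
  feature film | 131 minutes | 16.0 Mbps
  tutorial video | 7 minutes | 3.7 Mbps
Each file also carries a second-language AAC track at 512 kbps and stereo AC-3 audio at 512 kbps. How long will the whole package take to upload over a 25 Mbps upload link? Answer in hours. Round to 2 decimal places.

2.42 hours

Audio total: 512 + 512 = 1024 kbps = 1.024 Mbps.
documentary: 15.824 Mbps × 4620 s = 73106.9 Mb
music video: 20.924 Mbps × 420 s = 8788.1 Mb
feature film: 17.024 Mbps × 7860 s = 133808.6 Mb
tutorial video: 4.724 Mbps × 420 s = 1984.1 Mb
Total: 217687.7 Mb = 27211.0 MB.
At 25 Mbps: 217687.7 / 25 = 8708 s ≈ 2.42 hours.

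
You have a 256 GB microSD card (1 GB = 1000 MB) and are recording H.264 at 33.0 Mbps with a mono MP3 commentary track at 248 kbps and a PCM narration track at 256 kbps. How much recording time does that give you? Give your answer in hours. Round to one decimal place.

Audio total: 248 + 256 = 504 kbps = 0.504 Mbps.
Total bitrate: 33.0 + 0.504 = 33.504 Mbps.
Capacity: 256 GB = 2,048,000 Mb.
Recording time: 2,048,000 / 33.504 = 61,127 s ≈ 17.0 hours.

17.0 hours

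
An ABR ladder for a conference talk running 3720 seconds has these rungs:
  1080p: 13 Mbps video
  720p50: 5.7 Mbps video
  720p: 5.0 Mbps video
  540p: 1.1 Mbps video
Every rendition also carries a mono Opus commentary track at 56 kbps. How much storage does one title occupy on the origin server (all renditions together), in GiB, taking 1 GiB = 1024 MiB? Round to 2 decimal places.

Audio: 56 kbps = 0.056 Mbps.
Sum of rendition bitrates: (13+0.056) + (5.7+0.056) + (5.0+0.056) + (1.1+0.056) = 25.024 Mbps.
× 3720 s = 93,089 Mb = 11,636 MB = 10.84 GiB.

10.84 GiB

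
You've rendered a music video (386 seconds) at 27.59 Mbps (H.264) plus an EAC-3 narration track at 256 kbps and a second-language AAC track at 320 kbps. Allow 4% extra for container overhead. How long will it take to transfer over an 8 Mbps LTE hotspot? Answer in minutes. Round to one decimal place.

23.6 minutes

Audio total: 256 + 320 = 576 kbps = 0.576 Mbps.
Total bitrate: 28.166 Mbps.
File: 28.166 Mbps × 386 s = 10872.1 Mb.
With 4% container overhead: ×1.04. → 11307.0 Mb.
At 8 Mbps: 11307.0 / 8 = 1413.4 s ≈ 23.6 minutes.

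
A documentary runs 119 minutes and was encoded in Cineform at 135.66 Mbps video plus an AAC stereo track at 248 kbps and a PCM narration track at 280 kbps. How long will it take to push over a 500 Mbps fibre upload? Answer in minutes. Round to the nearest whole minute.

119 min = 7140 s
Audio total: 248 + 280 = 528 kbps = 0.528 Mbps.
Total bitrate: 136.188 Mbps.
File: 136.188 Mbps × 7140 s = 972382.3 Mb.
At 500 Mbps: 972382.3 / 500 = 1944.8 s ≈ 32.4 minutes.

32 minutes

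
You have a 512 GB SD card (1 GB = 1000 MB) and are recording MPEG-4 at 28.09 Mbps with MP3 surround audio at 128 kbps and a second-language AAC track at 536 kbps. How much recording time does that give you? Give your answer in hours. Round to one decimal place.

Audio total: 128 + 536 = 664 kbps = 0.664 Mbps.
Total bitrate: 28.09 + 0.664 = 28.754 Mbps.
Capacity: 512 GB = 4,096,000 Mb.
Recording time: 4,096,000 / 28.754 = 142,450 s ≈ 39.6 hours.

39.6 hours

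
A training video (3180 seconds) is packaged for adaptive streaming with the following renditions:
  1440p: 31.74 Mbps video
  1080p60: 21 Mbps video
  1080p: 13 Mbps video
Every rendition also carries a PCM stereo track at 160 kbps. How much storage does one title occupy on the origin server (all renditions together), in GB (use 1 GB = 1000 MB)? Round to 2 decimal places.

Audio: 160 kbps = 0.160 Mbps.
Sum of rendition bitrates: (31.74+0.160) + (21+0.160) + (13+0.160) = 66.220 Mbps.
× 3180 s = 210,580 Mb = 26,322 MB = 26.32 GB.

26.32 GB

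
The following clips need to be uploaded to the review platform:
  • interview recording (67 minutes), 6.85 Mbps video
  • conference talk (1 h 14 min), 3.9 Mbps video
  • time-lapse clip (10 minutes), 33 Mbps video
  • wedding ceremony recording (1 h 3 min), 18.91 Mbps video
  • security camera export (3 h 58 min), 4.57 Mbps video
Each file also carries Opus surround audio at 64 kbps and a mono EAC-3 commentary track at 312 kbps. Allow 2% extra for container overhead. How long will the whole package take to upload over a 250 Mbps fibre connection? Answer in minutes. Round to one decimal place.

Audio total: 64 + 312 = 376 kbps = 0.376 Mbps.
interview recording: 7.226 Mbps × 4020 s × 1.02 = 29629.5 Mb
conference talk: 4.276 Mbps × 4440 s × 1.02 = 19365.1 Mb
time-lapse clip: 33.376 Mbps × 600 s × 1.02 = 20426.1 Mb
wedding ceremony recording: 19.286 Mbps × 3780 s × 1.02 = 74359.1 Mb
security camera export: 4.946 Mbps × 14280 s × 1.02 = 72041.5 Mb
Total: 215821.3 Mb = 26977.7 MB.
At 250 Mbps: 215821.3 / 250 = 863 s ≈ 14.4 minutes.

14.4 minutes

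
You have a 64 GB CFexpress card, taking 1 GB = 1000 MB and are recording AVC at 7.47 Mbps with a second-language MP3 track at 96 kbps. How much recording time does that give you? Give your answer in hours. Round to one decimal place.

Audio: 96 kbps = 0.096 Mbps.
Total bitrate: 7.47 + 0.096 = 7.566 Mbps.
Capacity: 64 GB = 512,000 Mb.
Recording time: 512,000 / 7.566 = 67,671 s ≈ 18.8 hours.

18.8 hours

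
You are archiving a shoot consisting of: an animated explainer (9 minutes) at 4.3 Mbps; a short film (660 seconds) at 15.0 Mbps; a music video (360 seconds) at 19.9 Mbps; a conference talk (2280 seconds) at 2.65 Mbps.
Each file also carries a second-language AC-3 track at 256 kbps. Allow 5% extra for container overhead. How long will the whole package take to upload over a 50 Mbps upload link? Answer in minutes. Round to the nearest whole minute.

9 minutes

Audio: 256 kbps = 0.256 Mbps.
animated explainer: 4.556 Mbps × 540 s × 1.05 = 2583.3 Mb
short film: 15.256 Mbps × 660 s × 1.05 = 10572.4 Mb
music video: 20.156 Mbps × 360 s × 1.05 = 7619.0 Mb
conference talk: 2.906 Mbps × 2280 s × 1.05 = 6957.0 Mb
Total: 27731.6 Mb = 3466.4 MB.
At 50 Mbps: 27731.6 / 50 = 555 s ≈ 9.24 minutes.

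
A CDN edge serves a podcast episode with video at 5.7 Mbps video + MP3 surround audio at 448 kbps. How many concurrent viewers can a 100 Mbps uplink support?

Audio: 448 kbps = 0.448 Mbps.
Per-viewer media rate: 6.148 Mbps.
100 Mbps = 100.0 Mbps; 100.0 / 6.148 = 16.27 → 16 viewers.

16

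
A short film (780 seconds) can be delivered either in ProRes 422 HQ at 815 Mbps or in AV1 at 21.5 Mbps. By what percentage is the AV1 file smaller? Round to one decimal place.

ProRes 422 HQ: 815.000 Mbps × 780 s = 635700.0 Mb = 79.463 GB.
AV1: 21.500 Mbps × 780 s = 16770.0 Mb = 2.096 GB.
Reduction: (1 − 2.096/79.463) × 100 = 97.36%.

97.4%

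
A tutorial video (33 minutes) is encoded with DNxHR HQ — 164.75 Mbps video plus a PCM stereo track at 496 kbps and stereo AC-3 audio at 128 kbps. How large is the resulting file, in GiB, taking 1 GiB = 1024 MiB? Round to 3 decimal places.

38.119 GiB

33 min = 1980 s
Audio total: 496 + 128 = 624 kbps = 0.624 Mbps.
Total bitrate: 164.75 + 0.624 = 165.374 Mbps.
Stream data: 165.374 Mbps × 1980 s = 327440.5 Mb.
327,441 Mb = 40,930,065,000 bytes ÷ 1,073,741,824 = 38.12 GiB.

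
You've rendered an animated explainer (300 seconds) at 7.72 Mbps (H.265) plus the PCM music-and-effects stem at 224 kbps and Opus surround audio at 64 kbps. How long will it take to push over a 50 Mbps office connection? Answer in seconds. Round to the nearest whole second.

Audio total: 224 + 64 = 288 kbps = 0.288 Mbps.
Total bitrate: 8.008 Mbps.
File: 8.008 Mbps × 300 s = 2402.4 Mb.
At 50 Mbps: 2402.4 / 50 = 48.0 s ≈ 48 seconds.

48 seconds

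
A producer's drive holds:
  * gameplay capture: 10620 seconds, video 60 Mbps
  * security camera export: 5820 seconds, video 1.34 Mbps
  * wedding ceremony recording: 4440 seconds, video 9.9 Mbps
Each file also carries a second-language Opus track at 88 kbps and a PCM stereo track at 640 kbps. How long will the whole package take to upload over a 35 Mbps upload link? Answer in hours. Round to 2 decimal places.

5.59 hours

Audio total: 88 + 640 = 728 kbps = 0.728 Mbps.
gameplay capture: 60.728 Mbps × 10620 s = 644931.4 Mb
security camera export: 2.068 Mbps × 5820 s = 12035.8 Mb
wedding ceremony recording: 10.628 Mbps × 4440 s = 47188.3 Mb
Total: 704155.4 Mb = 88019.4 MB.
At 35 Mbps: 704155.4 / 35 = 20119 s ≈ 5.59 hours.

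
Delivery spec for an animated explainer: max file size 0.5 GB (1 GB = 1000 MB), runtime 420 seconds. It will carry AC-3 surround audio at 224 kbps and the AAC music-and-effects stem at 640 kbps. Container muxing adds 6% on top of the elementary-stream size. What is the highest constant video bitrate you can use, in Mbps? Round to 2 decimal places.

Budget: 0.5 GB = 4000.0 Mb.
Stream payload after overhead: 4000.0 / 1.06 = 3773.6 Mb.
Total bitrate budget: 3773.6 Mb / 420 s = 8.985 Mbps.
Audio total: 224 + 640 = 864 kbps = 0.864 Mbps.
Video: 8.985 − 0.864 = 8.121 Mbps.

8.12 Mbps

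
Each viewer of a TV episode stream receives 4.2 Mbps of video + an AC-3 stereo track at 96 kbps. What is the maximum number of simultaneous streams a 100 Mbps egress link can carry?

Audio: 96 kbps = 0.096 Mbps.
Per-viewer media rate: 4.296 Mbps.
100 Mbps = 100.0 Mbps; 100.0 / 4.296 = 23.28 → 23 viewers.

23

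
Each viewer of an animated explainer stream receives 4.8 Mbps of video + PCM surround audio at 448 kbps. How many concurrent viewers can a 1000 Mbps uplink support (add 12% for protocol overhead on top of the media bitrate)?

Audio: 448 kbps = 0.448 Mbps.
Per-viewer media rate: 5.248 Mbps.
On the wire with 12% overhead: 5.878 Mbps.
1000 Mbps = 1,000 Mbps; 1,000 / 5.878 = 170.13 → 170 viewers.

170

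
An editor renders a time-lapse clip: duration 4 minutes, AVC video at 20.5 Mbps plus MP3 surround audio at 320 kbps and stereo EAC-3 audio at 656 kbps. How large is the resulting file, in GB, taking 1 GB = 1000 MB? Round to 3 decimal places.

4 min = 240 s
Audio total: 320 + 656 = 976 kbps = 0.976 Mbps.
Total bitrate: 20.5 + 0.976 = 21.476 Mbps.
Stream data: 21.476 Mbps × 240 s = 5154.2 Mb.
5,154 Mb ÷ 8 = 644.3 MB → 0.6443 GB.

0.644 GB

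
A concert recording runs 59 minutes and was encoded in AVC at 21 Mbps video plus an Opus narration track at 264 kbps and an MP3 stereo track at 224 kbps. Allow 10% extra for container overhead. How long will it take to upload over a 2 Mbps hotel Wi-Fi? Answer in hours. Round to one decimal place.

59 min = 3540 s
Audio total: 264 + 224 = 488 kbps = 0.488 Mbps.
Total bitrate: 21.488 Mbps.
File: 21.488 Mbps × 3540 s = 76067.5 Mb.
With 10% container overhead: ×1.10. → 83674.3 Mb.
At 2 Mbps: 83674.3 / 2 = 41837.1 s ≈ 11.6 hours.

11.6 hours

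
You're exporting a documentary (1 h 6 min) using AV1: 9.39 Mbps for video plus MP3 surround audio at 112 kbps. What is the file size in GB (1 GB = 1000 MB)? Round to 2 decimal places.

1 h 6 min = 66 min = 3960 s
Audio: 112 kbps = 0.112 Mbps.
Total bitrate: 9.39 + 0.112 = 9.502 Mbps.
Stream data: 9.502 Mbps × 3960 s = 37627.9 Mb.
37,628 Mb ÷ 8 = 4,703 MB → 4.703 GB.

4.70 GB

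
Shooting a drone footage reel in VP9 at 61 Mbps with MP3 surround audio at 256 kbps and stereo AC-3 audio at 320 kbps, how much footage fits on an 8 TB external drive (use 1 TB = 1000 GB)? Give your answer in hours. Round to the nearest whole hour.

289 hours

Audio total: 256 + 320 = 576 kbps = 0.576 Mbps.
Total bitrate: 61 + 0.576 = 61.576 Mbps.
Capacity: 8 TB = 64,000,000 Mb.
Recording time: 64,000,000 / 61.576 = 1,039,366 s ≈ 289 hours.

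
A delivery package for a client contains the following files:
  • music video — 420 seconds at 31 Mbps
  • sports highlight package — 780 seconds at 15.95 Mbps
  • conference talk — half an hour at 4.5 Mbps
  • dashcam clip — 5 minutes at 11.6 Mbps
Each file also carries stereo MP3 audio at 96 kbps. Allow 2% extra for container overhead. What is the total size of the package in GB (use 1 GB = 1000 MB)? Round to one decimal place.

4.8 GB

Audio: 96 kbps = 0.096 Mbps.
music video: 31.096 Mbps × 420 s × 1.02 = 13321.5 Mb
sports highlight package: 16.046 Mbps × 780 s × 1.02 = 12766.2 Mb
conference talk: 4.596 Mbps × 1800 s × 1.02 = 8438.3 Mb
dashcam clip: 11.696 Mbps × 300 s × 1.02 = 3579.0 Mb
Total: 38105.0 Mb = 4763.1 MB.
= 4.763 GB.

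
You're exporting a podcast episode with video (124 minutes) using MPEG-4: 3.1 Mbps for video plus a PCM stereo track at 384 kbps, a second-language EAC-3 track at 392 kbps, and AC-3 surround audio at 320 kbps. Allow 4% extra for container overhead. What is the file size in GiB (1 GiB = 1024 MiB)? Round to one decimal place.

124 min = 7440 s
Audio total: 384 + 392 + 320 = 1096 kbps = 1.096 Mbps.
Total bitrate: 3.1 + 1.096 = 4.196 Mbps.
Stream data: 4.196 Mbps × 7440 s = 31218.2 Mb.
With 4% container overhead: ×1.04.
32,467 Mb = 4,058,371,200 bytes ÷ 1,073,741,824 = 3.780 GiB.

3.8 GiB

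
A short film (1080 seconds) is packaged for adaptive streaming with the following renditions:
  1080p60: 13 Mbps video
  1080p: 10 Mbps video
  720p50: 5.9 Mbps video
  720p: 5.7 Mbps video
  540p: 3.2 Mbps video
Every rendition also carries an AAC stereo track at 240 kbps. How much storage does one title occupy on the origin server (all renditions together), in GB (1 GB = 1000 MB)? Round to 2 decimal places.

5.27 GB

Audio: 240 kbps = 0.240 Mbps.
Sum of rendition bitrates: (13+0.240) + (10+0.240) + (5.9+0.240) + (5.7+0.240) + (3.2+0.240) = 39.000 Mbps.
× 1080 s = 42,120 Mb = 5,265 MB = 5.265 GB.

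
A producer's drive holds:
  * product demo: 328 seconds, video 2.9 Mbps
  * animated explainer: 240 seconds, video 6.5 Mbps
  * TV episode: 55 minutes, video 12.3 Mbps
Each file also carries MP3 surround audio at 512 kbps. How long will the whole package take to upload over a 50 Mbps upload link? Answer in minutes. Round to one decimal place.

Audio: 512 kbps = 0.512 Mbps.
product demo: 3.412 Mbps × 328 s = 1119.1 Mb
animated explainer: 7.012 Mbps × 240 s = 1682.9 Mb
TV episode: 12.812 Mbps × 3300 s = 42279.6 Mb
Total: 45081.6 Mb = 5635.2 MB.
At 50 Mbps: 45081.6 / 50 = 902 s ≈ 15 minutes.

15.0 minutes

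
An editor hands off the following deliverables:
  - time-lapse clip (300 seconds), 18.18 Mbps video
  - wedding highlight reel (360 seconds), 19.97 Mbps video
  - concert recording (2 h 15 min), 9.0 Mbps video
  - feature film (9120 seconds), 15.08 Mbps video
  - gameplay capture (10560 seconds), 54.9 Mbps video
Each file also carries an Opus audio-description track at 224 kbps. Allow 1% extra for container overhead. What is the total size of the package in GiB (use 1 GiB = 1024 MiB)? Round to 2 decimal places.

Audio: 224 kbps = 0.224 Mbps.
time-lapse clip: 18.404 Mbps × 300 s × 1.01 = 5576.4 Mb
wedding highlight reel: 20.194 Mbps × 360 s × 1.01 = 7342.5 Mb
concert recording: 9.224 Mbps × 8100 s × 1.01 = 75461.5 Mb
feature film: 15.304 Mbps × 9120 s × 1.01 = 140968.2 Mb
gameplay capture: 55.124 Mbps × 10560 s × 1.01 = 587930.5 Mb
Total: 817279.2 Mb = 102159.9 MB.
= 95.14 GiB.

95.14 GiB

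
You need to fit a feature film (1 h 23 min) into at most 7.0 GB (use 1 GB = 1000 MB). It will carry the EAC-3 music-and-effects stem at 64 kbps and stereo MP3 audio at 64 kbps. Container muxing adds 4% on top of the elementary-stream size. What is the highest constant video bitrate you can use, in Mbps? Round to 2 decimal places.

Budget: 7.0 GB = 56000.0 Mb.
Stream payload after overhead: 56000.0 / 1.04 = 53846.2 Mb.
1 h 23 min = 83 min = 4980 s
Total bitrate budget: 53846.2 Mb / 4980 s = 10.812 Mbps.
Audio total: 64 + 64 = 128 kbps = 0.128 Mbps.
Video: 10.812 − 0.128 = 10.684 Mbps.

10.68 Mbps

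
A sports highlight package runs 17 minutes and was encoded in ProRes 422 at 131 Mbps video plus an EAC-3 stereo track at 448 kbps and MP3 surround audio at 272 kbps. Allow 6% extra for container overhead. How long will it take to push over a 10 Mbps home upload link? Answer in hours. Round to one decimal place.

17 min = 1020 s
Audio total: 448 + 272 = 720 kbps = 0.720 Mbps.
Total bitrate: 131.720 Mbps.
File: 131.720 Mbps × 1020 s = 134354.4 Mb.
With 6% container overhead: ×1.06. → 142415.7 Mb.
At 10 Mbps: 142415.7 / 10 = 14241.6 s ≈ 3.96 hours.

4.0 hours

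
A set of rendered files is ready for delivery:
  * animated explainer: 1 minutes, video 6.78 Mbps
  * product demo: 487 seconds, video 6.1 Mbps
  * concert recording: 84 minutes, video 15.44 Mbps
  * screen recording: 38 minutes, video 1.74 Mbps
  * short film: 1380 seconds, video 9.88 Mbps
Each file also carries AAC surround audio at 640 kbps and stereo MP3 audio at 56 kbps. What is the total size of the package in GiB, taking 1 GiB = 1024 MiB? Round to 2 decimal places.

12.25 GiB

Audio total: 640 + 56 = 696 kbps = 0.696 Mbps.
animated explainer: 7.476 Mbps × 60 s = 448.6 Mb
product demo: 6.796 Mbps × 487 s = 3309.7 Mb
concert recording: 16.136 Mbps × 5040 s = 81325.4 Mb
screen recording: 2.436 Mbps × 2280 s = 5554.1 Mb
short film: 10.576 Mbps × 1380 s = 14594.9 Mb
Total: 105232.6 Mb = 13154.1 MB.
= 12.25 GiB.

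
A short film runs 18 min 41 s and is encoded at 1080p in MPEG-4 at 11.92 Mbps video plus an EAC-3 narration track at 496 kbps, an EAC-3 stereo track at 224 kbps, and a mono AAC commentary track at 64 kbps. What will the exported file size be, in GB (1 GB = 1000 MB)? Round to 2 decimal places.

1.78 GB

18 min 41 s = 1121 s
Audio total: 496 + 224 + 64 = 784 kbps = 0.784 Mbps.
Total bitrate: 11.92 + 0.784 = 12.704 Mbps.
Stream data: 12.704 Mbps × 1121 s = 14241.2 Mb.
14,241 Mb ÷ 8 = 1,780 MB → 1.780 GB.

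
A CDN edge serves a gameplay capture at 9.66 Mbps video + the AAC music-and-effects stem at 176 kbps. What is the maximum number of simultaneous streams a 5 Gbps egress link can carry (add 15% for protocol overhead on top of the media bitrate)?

442

Audio: 176 kbps = 0.176 Mbps.
Per-viewer media rate: 9.836 Mbps.
On the wire with 15% overhead: 11.311 Mbps.
5 Gbps = 5,000 Mbps; 5,000 / 11.311 = 442.03 → 442 viewers.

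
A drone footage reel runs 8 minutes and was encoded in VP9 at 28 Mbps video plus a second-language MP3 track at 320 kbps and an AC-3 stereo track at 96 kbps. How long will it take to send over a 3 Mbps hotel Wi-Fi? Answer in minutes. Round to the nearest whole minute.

76 minutes

8 min = 480 s
Audio total: 320 + 96 = 416 kbps = 0.416 Mbps.
Total bitrate: 28.416 Mbps.
File: 28.416 Mbps × 480 s = 13639.7 Mb.
At 3 Mbps: 13639.7 / 3 = 4546.6 s ≈ 75.8 minutes.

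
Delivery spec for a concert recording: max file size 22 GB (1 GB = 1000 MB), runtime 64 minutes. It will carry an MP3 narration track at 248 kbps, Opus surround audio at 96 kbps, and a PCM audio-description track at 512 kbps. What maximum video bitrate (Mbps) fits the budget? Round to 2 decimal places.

Budget: 22 GB = 176000.0 Mb.
64 min = 3840 s
Total bitrate budget: 176000.0 Mb / 3840 s = 45.833 Mbps.
Audio total: 248 + 96 + 512 = 856 kbps = 0.856 Mbps.
Video: 45.833 − 0.856 = 44.977 Mbps.

44.98 Mbps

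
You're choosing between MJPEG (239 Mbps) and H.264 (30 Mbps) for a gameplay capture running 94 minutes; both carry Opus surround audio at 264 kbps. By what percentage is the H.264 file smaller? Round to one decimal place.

94 min = 5640 s
Audio: 264 kbps = 0.264 Mbps.
MJPEG: 239.264 Mbps × 5640 s = 1349449.0 Mb = 168.681 GB.
H.264: 30.264 Mbps × 5640 s = 170689.0 Mb = 21.336 GB.
Reduction: (1 − 21.336/168.681) × 100 = 87.35%.

87.4%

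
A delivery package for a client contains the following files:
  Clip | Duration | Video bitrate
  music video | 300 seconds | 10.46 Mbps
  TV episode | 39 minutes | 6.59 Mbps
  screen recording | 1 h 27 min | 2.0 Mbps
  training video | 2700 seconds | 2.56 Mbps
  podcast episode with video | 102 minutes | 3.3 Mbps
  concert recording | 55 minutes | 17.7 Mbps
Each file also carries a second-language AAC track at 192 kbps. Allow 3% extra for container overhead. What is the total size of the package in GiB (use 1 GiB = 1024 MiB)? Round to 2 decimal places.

14.19 GiB

Audio: 192 kbps = 0.192 Mbps.
music video: 10.652 Mbps × 300 s × 1.03 = 3291.5 Mb
TV episode: 6.782 Mbps × 2340 s × 1.03 = 16346.0 Mb
screen recording: 2.192 Mbps × 5220 s × 1.03 = 11785.5 Mb
training video: 2.752 Mbps × 2700 s × 1.03 = 7653.3 Mb
podcast episode with video: 3.492 Mbps × 6120 s × 1.03 = 22012.2 Mb
concert recording: 17.892 Mbps × 3300 s × 1.03 = 60814.9 Mb
Total: 121903.3 Mb = 15237.9 MB.
= 14.19 GiB.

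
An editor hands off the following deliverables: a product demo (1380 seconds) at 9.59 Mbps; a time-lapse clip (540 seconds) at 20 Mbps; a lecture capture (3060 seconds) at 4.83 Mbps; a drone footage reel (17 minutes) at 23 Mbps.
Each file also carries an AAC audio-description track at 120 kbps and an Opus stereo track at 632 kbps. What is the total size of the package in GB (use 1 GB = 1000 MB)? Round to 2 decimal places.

8.35 GB

Audio total: 120 + 632 = 752 kbps = 0.752 Mbps.
product demo: 10.342 Mbps × 1380 s = 14272.0 Mb
time-lapse clip: 20.752 Mbps × 540 s = 11206.1 Mb
lecture capture: 5.582 Mbps × 3060 s = 17080.9 Mb
drone footage reel: 23.752 Mbps × 1020 s = 24227.0 Mb
Total: 66786.0 Mb = 8348.2 MB.
= 8.348 GB.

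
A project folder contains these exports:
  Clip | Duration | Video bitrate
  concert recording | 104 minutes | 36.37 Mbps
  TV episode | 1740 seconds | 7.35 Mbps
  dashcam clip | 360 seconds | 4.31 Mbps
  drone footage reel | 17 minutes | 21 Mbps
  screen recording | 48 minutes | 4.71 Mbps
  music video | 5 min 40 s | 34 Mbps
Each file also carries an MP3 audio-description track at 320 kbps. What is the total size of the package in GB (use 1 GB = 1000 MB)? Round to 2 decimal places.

36.48 GB

Audio: 320 kbps = 0.320 Mbps.
concert recording: 36.690 Mbps × 6240 s = 228945.6 Mb
TV episode: 7.670 Mbps × 1740 s = 13345.8 Mb
dashcam clip: 4.630 Mbps × 360 s = 1666.8 Mb
drone footage reel: 21.320 Mbps × 1020 s = 21746.4 Mb
screen recording: 5.030 Mbps × 2880 s = 14486.4 Mb
music video: 34.320 Mbps × 340 s = 11668.8 Mb
Total: 291859.8 Mb = 36482.5 MB.
= 36.48 GB.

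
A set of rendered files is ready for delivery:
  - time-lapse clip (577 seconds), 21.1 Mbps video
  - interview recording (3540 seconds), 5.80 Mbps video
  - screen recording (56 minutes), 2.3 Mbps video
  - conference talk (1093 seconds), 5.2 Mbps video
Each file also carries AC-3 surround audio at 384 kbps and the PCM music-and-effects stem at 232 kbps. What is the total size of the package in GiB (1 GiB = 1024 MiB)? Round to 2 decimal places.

Audio total: 384 + 232 = 616 kbps = 0.616 Mbps.
time-lapse clip: 21.716 Mbps × 577 s = 12530.1 Mb
interview recording: 6.416 Mbps × 3540 s = 22712.6 Mb
screen recording: 2.916 Mbps × 3360 s = 9797.8 Mb
conference talk: 5.816 Mbps × 1093 s = 6356.9 Mb
Total: 51397.4 Mb = 6424.7 MB.
= 5.983 GiB.

5.98 GiB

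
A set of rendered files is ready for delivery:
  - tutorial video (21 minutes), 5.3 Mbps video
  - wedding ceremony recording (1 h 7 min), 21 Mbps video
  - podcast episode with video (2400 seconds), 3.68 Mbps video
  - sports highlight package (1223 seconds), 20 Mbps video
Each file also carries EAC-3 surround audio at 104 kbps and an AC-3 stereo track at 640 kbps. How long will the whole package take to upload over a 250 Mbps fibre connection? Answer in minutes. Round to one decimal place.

Audio total: 104 + 640 = 744 kbps = 0.744 Mbps.
tutorial video: 6.044 Mbps × 1260 s = 7615.4 Mb
wedding ceremony recording: 21.744 Mbps × 4020 s = 87410.9 Mb
podcast episode with video: 4.424 Mbps × 2400 s = 10617.6 Mb
sports highlight package: 20.744 Mbps × 1223 s = 25369.9 Mb
Total: 131013.8 Mb = 16376.7 MB.
At 250 Mbps: 131013.8 / 250 = 524 s ≈ 8.73 minutes.

8.7 minutes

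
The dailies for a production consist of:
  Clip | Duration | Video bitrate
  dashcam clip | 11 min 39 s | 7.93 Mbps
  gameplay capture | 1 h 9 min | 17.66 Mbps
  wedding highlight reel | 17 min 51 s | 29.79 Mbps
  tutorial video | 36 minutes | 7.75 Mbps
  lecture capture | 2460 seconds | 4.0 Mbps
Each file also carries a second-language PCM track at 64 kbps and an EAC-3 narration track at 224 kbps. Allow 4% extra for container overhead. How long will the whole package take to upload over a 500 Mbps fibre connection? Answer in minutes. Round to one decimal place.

Audio total: 64 + 224 = 288 kbps = 0.288 Mbps.
dashcam clip: 8.218 Mbps × 699 s × 1.04 = 5974.2 Mb
gameplay capture: 17.948 Mbps × 4140 s × 1.04 = 77276.9 Mb
wedding highlight reel: 30.078 Mbps × 1071 s × 1.04 = 33502.1 Mb
tutorial video: 8.038 Mbps × 2160 s × 1.04 = 18056.6 Mb
lecture capture: 4.288 Mbps × 2460 s × 1.04 = 10970.4 Mb
Total: 145780.1 Mb = 18222.5 MB.
At 500 Mbps: 145780.1 / 500 = 292 s ≈ 4.86 minutes.

4.9 minutes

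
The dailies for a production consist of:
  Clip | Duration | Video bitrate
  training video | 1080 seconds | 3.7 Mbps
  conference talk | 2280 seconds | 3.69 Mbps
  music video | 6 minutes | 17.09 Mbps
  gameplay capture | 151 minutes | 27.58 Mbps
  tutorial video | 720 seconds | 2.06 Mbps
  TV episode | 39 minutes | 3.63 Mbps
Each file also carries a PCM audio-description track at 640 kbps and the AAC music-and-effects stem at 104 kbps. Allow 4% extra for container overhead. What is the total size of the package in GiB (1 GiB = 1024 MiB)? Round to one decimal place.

35.1 GiB

Audio total: 640 + 104 = 744 kbps = 0.744 Mbps.
training video: 4.444 Mbps × 1080 s × 1.04 = 4991.5 Mb
conference talk: 4.434 Mbps × 2280 s × 1.04 = 10513.9 Mb
music video: 17.834 Mbps × 360 s × 1.04 = 6677.0 Mb
gameplay capture: 28.324 Mbps × 9060 s × 1.04 = 266880.1 Mb
tutorial video: 2.804 Mbps × 720 s × 1.04 = 2099.6 Mb
TV episode: 4.374 Mbps × 2340 s × 1.04 = 10644.6 Mb
Total: 301806.7 Mb = 37725.8 MB.
= 35.13 GiB.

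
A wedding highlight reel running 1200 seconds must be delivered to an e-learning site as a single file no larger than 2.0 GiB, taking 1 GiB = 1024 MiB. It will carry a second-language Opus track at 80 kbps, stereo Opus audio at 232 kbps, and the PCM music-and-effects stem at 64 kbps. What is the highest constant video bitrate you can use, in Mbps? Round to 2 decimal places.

Budget: 2.0 GiB = 17179.9 Mb.
Total bitrate budget: 17179.9 Mb / 1200 s = 14.317 Mbps.
Audio total: 80 + 232 + 64 = 376 kbps = 0.376 Mbps.
Video: 14.317 − 0.376 = 13.941 Mbps.

13.94 Mbps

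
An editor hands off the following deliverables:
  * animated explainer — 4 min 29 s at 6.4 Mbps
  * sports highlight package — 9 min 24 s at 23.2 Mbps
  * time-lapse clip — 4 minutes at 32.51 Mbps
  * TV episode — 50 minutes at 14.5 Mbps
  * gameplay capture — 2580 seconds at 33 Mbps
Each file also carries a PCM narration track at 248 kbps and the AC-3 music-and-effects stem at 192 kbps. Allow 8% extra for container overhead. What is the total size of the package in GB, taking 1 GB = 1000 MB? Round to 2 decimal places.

20.81 GB

Audio total: 248 + 192 = 440 kbps = 0.440 Mbps.
animated explainer: 6.840 Mbps × 269 s × 1.08 = 1987.2 Mb
sports highlight package: 23.640 Mbps × 564 s × 1.08 = 14399.6 Mb
time-lapse clip: 32.950 Mbps × 240 s × 1.08 = 8540.6 Mb
TV episode: 14.940 Mbps × 3000 s × 1.08 = 48405.6 Mb
gameplay capture: 33.440 Mbps × 2580 s × 1.08 = 93177.2 Mb
Total: 166510.2 Mb = 20813.8 MB.
= 20.81 GB.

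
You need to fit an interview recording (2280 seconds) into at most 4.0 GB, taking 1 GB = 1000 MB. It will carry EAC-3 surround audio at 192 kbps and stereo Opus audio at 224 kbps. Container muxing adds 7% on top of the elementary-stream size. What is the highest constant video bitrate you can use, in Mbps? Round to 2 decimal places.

12.70 Mbps

Budget: 4.0 GB = 32000.0 Mb.
Stream payload after overhead: 32000.0 / 1.07 = 29906.5 Mb.
Total bitrate budget: 29906.5 Mb / 2280 s = 13.117 Mbps.
Audio total: 192 + 224 = 416 kbps = 0.416 Mbps.
Video: 13.117 − 0.416 = 12.701 Mbps.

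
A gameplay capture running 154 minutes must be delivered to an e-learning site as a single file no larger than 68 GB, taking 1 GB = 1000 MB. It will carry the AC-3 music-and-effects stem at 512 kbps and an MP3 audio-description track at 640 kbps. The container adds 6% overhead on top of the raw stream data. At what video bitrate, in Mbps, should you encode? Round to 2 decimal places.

54.39 Mbps

Budget: 68 GB = 544000.0 Mb.
Stream payload after overhead: 544000.0 / 1.06 = 513207.5 Mb.
154 min = 9240 s
Total bitrate budget: 513207.5 Mb / 9240 s = 55.542 Mbps.
Audio total: 512 + 640 = 1152 kbps = 1.152 Mbps.
Video: 55.542 − 1.152 = 54.390 Mbps.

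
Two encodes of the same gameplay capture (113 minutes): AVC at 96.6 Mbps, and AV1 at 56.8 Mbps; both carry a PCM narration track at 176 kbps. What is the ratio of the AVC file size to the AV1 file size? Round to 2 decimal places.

113 min = 6780 s
Audio: 176 kbps = 0.176 Mbps.
AVC: 96.776 Mbps × 6780 s = 656141.3 Mb = 82.018 GB.
AV1: 56.976 Mbps × 6780 s = 386297.3 Mb = 48.287 GB.
Ratio: 82.018 / 48.287 = 1.699.

1.70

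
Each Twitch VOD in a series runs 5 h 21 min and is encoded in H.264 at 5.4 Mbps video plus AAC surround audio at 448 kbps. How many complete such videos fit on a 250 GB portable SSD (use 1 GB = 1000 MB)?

17

5 h 21 min = 321 min = 19260 s
Audio: 448 kbps = 0.448 Mbps.
Total bitrate: 5.848 Mbps.
Per item: 5.848 Mbps × 19260 s = 112,632 Mb = 14,079 MB.
Capacity: 250 GB = 2,000,000 Mb; 17.76 items → 17 complete.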